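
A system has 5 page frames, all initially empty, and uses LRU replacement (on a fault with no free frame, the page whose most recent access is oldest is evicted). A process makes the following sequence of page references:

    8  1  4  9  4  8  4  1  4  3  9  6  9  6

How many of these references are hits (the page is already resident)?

8

8: fault, frames (8)
1: fault, frames (8 1)
4: fault, frames (8 1 4)
9: fault, frames (8 1 4 9)
4: hit
8: hit
4: hit
1: hit
4: hit
3: fault, frames (9 8 1 4 3)
9: hit
6: fault, evict 8, frames (1 4 3 9 6)
9: hit
6: hit
Hits: 8.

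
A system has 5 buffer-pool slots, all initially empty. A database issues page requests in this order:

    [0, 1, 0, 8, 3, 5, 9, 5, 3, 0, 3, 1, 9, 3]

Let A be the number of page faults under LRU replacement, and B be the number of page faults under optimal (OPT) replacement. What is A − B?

Under LRU: F F . F F F F . . . . F . . → 7 faults.
Under OPT: F F . F F F F . . . . . . . → 6 faults.
A − B = 7 − 6 = 1.

1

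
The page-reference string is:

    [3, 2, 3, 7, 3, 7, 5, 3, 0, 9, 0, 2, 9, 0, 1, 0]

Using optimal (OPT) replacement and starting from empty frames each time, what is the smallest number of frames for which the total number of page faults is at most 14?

f=1: 16 faults
f=2: 9 faults
f=3: 7 faults
f=4: 7 faults
f=5: 7 faults
f=6: 7 faults
f=7: 7 faults
Smallest f with faults ≤ 14 is 2.

2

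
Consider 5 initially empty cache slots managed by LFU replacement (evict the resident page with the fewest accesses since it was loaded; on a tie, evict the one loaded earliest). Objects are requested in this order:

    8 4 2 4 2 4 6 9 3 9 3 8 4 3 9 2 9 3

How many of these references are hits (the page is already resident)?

8 → miss, frames [8]
4 → miss, frames [8, 4]
2 → miss, frames [8, 4, 2]
4 → hit
2 → hit
4 → hit
6 → miss, frames [8, 4, 2, 6]
9 → miss, frames [8, 4, 2, 6, 9]
3 → miss, evict 8, frames [4, 2, 6, 9, 3]
9 → hit
3 → hit
8 → miss, evict 6, frames [4, 2, 9, 3, 8]
4 → hit
3 → hit
9 → hit
2 → hit
9 → hit
3 → hit
Hits: 11.

11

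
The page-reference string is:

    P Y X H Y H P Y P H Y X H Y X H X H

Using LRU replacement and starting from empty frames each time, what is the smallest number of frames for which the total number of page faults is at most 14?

2

f=1: 18 faults
f=2: 14 faults
f=3: 6 faults
f=4: 4 faults
Smallest f with faults ≤ 14 is 2.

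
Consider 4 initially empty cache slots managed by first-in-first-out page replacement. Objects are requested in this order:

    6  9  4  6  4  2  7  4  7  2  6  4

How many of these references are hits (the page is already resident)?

6: miss, frames {6}
9: miss, frames {6,9}
4: miss, frames {6,9,4}
6: hit
4: hit
2: miss, frames {6,9,4,2}
7: miss, evict 6, frames {9,4,2,7}
4: hit
7: hit
2: hit
6: miss, evict 9, frames {4,2,7,6}
4: hit
Hits: 6.

6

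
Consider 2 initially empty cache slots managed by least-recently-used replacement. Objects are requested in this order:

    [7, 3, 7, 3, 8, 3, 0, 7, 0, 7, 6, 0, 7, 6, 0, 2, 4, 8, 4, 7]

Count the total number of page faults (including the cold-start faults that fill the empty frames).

7: fault, frames {7}
3: fault, frames {7,3}
7: hit
3: hit
8: fault, evict 7, frames {3,8}
3: hit
0: fault, evict 8, frames {3,0}
7: fault, evict 3, frames {0,7}
0: hit
7: hit
6: fault, evict 0, frames {7,6}
0: fault, evict 7, frames {6,0}
7: fault, evict 6, frames {0,7}
6: fault, evict 0, frames {7,6}
0: fault, evict 7, frames {6,0}
2: fault, evict 6, frames {0,2}
4: fault, evict 0, frames {2,4}
8: fault, evict 2, frames {4,8}
4: hit
7: fault, evict 8, frames {4,7}
Page faults: 14.

14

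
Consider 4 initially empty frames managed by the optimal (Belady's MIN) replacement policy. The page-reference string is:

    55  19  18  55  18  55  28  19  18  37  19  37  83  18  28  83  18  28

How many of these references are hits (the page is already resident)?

12

55: miss, frames [55]
19: miss, frames [55, 19]
18: miss, frames [55, 19, 18]
55: hit
18: hit
55: hit
28: miss, frames [55, 19, 18, 28]
19: hit
18: hit
37: miss, evict 55, frames [19, 18, 28, 37]
19: hit
37: hit
83: miss, evict 37, frames [19, 18, 28, 83]
18: hit
28: hit
83: hit
18: hit
28: hit
Hits: 12.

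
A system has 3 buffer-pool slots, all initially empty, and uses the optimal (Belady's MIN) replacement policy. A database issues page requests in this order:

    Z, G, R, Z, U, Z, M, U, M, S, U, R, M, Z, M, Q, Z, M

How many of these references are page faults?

Z -> miss, frames {Z}
G -> miss, frames {Z,G}
R -> miss, frames {Z,G,R}
Z -> hit
U -> miss, evict G, frames {Z,R,U}
Z -> hit
M -> miss, evict Z, frames {R,U,M}
U -> hit
M -> hit
S -> miss, evict M, frames {R,U,S}
U -> hit
R -> hit
M -> miss, evict S, frames {R,U,M}
Z -> miss, evict U, frames {R,M,Z}
M -> hit
Q -> miss, evict R, frames {M,Z,Q}
Z -> hit
M -> hit
Page faults: 9.

9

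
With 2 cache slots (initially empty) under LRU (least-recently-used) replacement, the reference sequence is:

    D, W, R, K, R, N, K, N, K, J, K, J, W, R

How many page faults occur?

9

D → fault, frames {D}
W → fault, frames {D,W}
R → fault, evict D, frames {W,R}
K → fault, evict W, frames {R,K}
R → hit
N → fault, evict K, frames {R,N}
K → fault, evict R, frames {N,K}
N → hit
K → hit
J → fault, evict N, frames {K,J}
K → hit
J → hit
W → fault, evict K, frames {J,W}
R → fault, evict J, frames {W,R}
Page faults: 9.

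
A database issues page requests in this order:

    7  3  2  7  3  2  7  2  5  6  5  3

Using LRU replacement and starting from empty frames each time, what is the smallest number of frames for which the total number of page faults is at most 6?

f=1: 12 faults
f=2: 10 faults
f=3: 6 faults
f=4: 6 faults
f=5: 5 faults
Smallest f with faults ≤ 6 is 3.

3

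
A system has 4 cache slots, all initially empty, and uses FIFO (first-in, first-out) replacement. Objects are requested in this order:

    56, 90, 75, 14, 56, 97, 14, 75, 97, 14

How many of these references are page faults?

5

56 -> fault, frames (56)
90 -> fault, frames (56 90)
75 -> fault, frames (56 90 75)
14 -> fault, frames (56 90 75 14)
56 -> hit
97 -> fault, evict 56, frames (90 75 14 97)
14 -> hit
75 -> hit
97 -> hit
14 -> hit
Page faults: 5.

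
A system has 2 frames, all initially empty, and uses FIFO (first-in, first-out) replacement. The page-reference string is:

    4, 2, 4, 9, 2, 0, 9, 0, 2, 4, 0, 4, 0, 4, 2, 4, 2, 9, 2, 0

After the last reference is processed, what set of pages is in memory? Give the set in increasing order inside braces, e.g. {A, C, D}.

4 → miss, frames {4}
2 → miss, frames {4,2}
4 → hit
9 → miss, evict 4, frames {2,9}
2 → hit
0 → miss, evict 2, frames {9,0}
9 → hit
0 → hit
2 → miss, evict 9, frames {0,2}
4 → miss, evict 0, frames {2,4}
0 → miss, evict 2, frames {4,0}
4 → hit
0 → hit
4 → hit
2 → miss, evict 4, frames {0,2}
4 → miss, evict 0, frames {2,4}
2 → hit
9 → miss, evict 2, frames {4,9}
2 → miss, evict 4, frames {9,2}
0 → miss, evict 9, frames {2,0}

{0, 2}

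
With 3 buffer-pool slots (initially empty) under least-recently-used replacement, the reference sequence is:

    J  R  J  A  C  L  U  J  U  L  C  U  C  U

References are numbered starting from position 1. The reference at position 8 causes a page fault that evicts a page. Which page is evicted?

pos 1: J -> miss, frames (J)
pos 2: R -> miss, frames (J R)
pos 3: J -> hit
pos 4: A -> miss, frames (R J A)
pos 5: C -> miss, evict R, frames (J A C)
pos 6: L -> miss, evict J, frames (A C L)
pos 7: U -> miss, evict A, frames (C L U)
pos 8: J -> miss, evict C, frames (L U J)
At position 8, page C is evicted.

C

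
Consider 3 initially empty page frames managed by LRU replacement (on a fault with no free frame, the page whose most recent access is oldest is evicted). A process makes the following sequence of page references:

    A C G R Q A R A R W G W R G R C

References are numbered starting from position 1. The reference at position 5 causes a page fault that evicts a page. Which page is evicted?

C

pos 1: A: fault, frames [A]
pos 2: C: fault, frames [A, C]
pos 3: G: fault, frames [A, C, G]
pos 4: R: fault, evict A, frames [C, G, R]
pos 5: Q: fault, evict C, frames [G, R, Q]
At position 5, page C is evicted.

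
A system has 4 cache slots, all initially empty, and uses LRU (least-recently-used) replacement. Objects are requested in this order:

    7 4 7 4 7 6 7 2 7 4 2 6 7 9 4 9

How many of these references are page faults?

6

7 → miss, frames (7)
4 → miss, frames (7 4)
7 → hit
4 → hit
7 → hit
6 → miss, frames (4 7 6)
7 → hit
2 → miss, frames (4 6 7 2)
7 → hit
4 → hit
2 → hit
6 → hit
7 → hit
9 → miss, evict 4, frames (2 6 7 9)
4 → miss, evict 2, frames (6 7 9 4)
9 → hit
Page faults: 6.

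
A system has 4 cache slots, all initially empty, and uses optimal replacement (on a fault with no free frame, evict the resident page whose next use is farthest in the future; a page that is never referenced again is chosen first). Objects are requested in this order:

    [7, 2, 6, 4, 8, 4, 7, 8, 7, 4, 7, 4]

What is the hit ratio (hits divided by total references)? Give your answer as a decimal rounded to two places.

0.58

7 -> fault, frames (7)
2 -> fault, frames (7 2)
6 -> fault, frames (7 2 6)
4 -> fault, frames (7 2 6 4)
8 -> fault, evict 6, frames (7 2 4 8)
4 -> hit
7 -> hit
8 -> hit
7 -> hit
4 -> hit
7 -> hit
4 -> hit
Hits: 7 of 12 references → 7/12 = 0.5833.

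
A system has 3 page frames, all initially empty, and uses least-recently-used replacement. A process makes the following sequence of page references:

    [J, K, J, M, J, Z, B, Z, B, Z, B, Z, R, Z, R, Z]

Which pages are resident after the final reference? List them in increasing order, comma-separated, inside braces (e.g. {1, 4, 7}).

{B, R, Z}

J -> miss, frames (J)
K -> miss, frames (J K)
J -> hit
M -> miss, frames (K J M)
J -> hit
Z -> miss, evict K, frames (M J Z)
B -> miss, evict M, frames (J Z B)
Z -> hit
B -> hit
Z -> hit
B -> hit
Z -> hit
R -> miss, evict J, frames (B Z R)
Z -> hit
R -> hit
Z -> hit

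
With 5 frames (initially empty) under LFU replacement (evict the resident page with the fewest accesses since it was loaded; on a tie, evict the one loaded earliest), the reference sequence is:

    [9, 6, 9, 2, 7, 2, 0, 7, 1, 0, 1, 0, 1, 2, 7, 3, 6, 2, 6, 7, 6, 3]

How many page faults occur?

9: fault, frames {9}
6: fault, frames {9,6}
9: hit
2: fault, frames {9,6,2}
7: fault, frames {9,6,2,7}
2: hit
0: fault, frames {9,6,2,7,0}
7: hit
1: fault, evict 6, frames {9,2,7,0,1}
0: hit
1: hit
0: hit
1: hit
2: hit
7: hit
3: fault, evict 9, frames {2,7,0,1,3}
6: fault, evict 3, frames {2,7,0,1,6}
2: hit
6: hit
7: hit
6: hit
3: fault, evict 0, frames {2,7,1,6,3}
Page faults: 9.

9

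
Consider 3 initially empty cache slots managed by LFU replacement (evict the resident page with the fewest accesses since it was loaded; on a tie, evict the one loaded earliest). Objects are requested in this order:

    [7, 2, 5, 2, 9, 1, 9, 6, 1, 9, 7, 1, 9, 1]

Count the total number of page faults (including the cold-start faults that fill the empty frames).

9

7 → fault, frames [7]
2 → fault, frames [7, 2]
5 → fault, frames [7, 2, 5]
2 → hit
9 → fault, evict 7, frames [2, 5, 9]
1 → fault, evict 5, frames [2, 9, 1]
9 → hit
6 → fault, evict 1, frames [2, 9, 6]
1 → fault, evict 6, frames [2, 9, 1]
9 → hit
7 → fault, evict 1, frames [2, 9, 7]
1 → fault, evict 7, frames [2, 9, 1]
9 → hit
1 → hit
Page faults: 9.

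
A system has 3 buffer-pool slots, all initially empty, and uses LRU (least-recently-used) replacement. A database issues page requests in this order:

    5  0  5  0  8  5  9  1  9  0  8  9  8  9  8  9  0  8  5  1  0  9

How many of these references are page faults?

5: miss, frames {5}
0: miss, frames {5,0}
5: hit
0: hit
8: miss, frames {5,0,8}
5: hit
9: miss, evict 0, frames {8,5,9}
1: miss, evict 8, frames {5,9,1}
9: hit
0: miss, evict 5, frames {1,9,0}
8: miss, evict 1, frames {9,0,8}
9: hit
8: hit
9: hit
8: hit
9: hit
0: hit
8: hit
5: miss, evict 9, frames {0,8,5}
1: miss, evict 0, frames {8,5,1}
0: miss, evict 8, frames {5,1,0}
9: miss, evict 5, frames {1,0,9}
Page faults: 11.

11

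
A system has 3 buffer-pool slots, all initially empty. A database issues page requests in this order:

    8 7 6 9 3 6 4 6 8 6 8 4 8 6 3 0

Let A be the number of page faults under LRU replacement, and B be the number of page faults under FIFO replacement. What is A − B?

Under LRU: F F F F F . F . F . . . . . F F → 9 faults.
Under FIFO: F F F F F . F F F . . . . . F F → 10 faults.
A − B = 9 − 10 = -1.

-1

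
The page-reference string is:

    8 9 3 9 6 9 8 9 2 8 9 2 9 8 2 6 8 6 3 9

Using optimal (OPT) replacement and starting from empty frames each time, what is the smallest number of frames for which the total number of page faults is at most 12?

f=1: 20 faults
f=2: 11 faults
f=3: 7 faults
f=4: 6 faults
f=5: 5 faults
Smallest f with faults ≤ 12 is 2.

2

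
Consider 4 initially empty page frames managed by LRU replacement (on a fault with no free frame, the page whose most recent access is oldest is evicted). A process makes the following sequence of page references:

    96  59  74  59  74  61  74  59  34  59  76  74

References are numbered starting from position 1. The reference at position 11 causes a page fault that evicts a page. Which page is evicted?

61

pos 1: 96 → miss, frames [96]
pos 2: 59 → miss, frames [96, 59]
pos 3: 74 → miss, frames [96, 59, 74]
pos 4: 59 → hit
pos 5: 74 → hit
pos 6: 61 → miss, frames [96, 59, 74, 61]
pos 7: 74 → hit
pos 8: 59 → hit
pos 9: 34 → miss, evict 96, frames [61, 74, 59, 34]
pos 10: 59 → hit
pos 11: 76 → miss, evict 61, frames [74, 34, 59, 76]
At position 11, page 61 is evicted.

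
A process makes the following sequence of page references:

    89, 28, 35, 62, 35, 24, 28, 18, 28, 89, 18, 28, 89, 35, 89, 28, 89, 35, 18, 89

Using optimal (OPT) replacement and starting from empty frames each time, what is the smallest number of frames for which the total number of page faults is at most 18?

2

f=1: 20 faults
f=2: 13 faults
f=3: 9 faults
f=4: 6 faults
f=5: 6 faults
f=6: 6 faults
Smallest f with faults ≤ 18 is 2.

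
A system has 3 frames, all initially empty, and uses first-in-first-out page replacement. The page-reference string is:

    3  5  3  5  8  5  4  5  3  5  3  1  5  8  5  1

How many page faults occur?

8

3 -> fault, frames [3]
5 -> fault, frames [3, 5]
3 -> hit
5 -> hit
8 -> fault, frames [3, 5, 8]
5 -> hit
4 -> fault, evict 3, frames [5, 8, 4]
5 -> hit
3 -> fault, evict 5, frames [8, 4, 3]
5 -> fault, evict 8, frames [4, 3, 5]
3 -> hit
1 -> fault, evict 4, frames [3, 5, 1]
5 -> hit
8 -> fault, evict 3, frames [5, 1, 8]
5 -> hit
1 -> hit
Page faults: 8.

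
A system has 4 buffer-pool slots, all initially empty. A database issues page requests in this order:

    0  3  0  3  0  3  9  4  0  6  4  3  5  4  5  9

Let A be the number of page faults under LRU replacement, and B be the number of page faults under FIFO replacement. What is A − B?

2

Under LRU: F F . . . . F F . F . F F . . F → 8 faults.
Under FIFO: F F . . . . F F . F . . F . . . → 6 faults.
A − B = 8 − 6 = 2.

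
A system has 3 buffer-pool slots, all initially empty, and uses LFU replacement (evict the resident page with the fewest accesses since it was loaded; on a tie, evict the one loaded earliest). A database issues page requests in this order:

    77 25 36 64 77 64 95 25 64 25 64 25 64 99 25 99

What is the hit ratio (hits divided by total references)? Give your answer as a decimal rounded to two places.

0.50

77 → fault, frames (77)
25 → fault, frames (77 25)
36 → fault, frames (77 25 36)
64 → fault, evict 77, frames (25 36 64)
77 → fault, evict 25, frames (36 64 77)
64 → hit
95 → fault, evict 36, frames (64 77 95)
25 → fault, evict 77, frames (64 95 25)
64 → hit
25 → hit
64 → hit
25 → hit
64 → hit
99 → fault, evict 95, frames (64 25 99)
25 → hit
99 → hit
Hits: 8 of 16 references → 8/16 = 0.5000.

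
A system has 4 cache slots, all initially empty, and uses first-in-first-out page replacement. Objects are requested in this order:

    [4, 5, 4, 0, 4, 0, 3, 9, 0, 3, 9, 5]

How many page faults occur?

5

4: fault, frames {4}
5: fault, frames {4,5}
4: hit
0: fault, frames {4,5,0}
4: hit
0: hit
3: fault, frames {4,5,0,3}
9: fault, evict 4, frames {5,0,3,9}
0: hit
3: hit
9: hit
5: hit
Page faults: 5.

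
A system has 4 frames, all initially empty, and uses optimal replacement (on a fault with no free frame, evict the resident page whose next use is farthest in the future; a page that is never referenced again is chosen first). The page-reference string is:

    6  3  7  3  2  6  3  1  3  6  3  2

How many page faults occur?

6 -> miss, frames [6]
3 -> miss, frames [6, 3]
7 -> miss, frames [6, 3, 7]
3 -> hit
2 -> miss, frames [6, 3, 7, 2]
6 -> hit
3 -> hit
1 -> miss, evict 7, frames [6, 3, 2, 1]
3 -> hit
6 -> hit
3 -> hit
2 -> hit
Page faults: 5.

5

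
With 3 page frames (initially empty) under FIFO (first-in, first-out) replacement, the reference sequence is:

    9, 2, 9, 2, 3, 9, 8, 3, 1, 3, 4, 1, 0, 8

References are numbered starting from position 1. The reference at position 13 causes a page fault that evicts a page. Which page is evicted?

pos 1: 9 → miss, frames [9]
pos 2: 2 → miss, frames [9, 2]
pos 3: 9 → hit
pos 4: 2 → hit
pos 5: 3 → miss, frames [9, 2, 3]
pos 6: 9 → hit
pos 7: 8 → miss, evict 9, frames [2, 3, 8]
pos 8: 3 → hit
pos 9: 1 → miss, evict 2, frames [3, 8, 1]
pos 10: 3 → hit
pos 11: 4 → miss, evict 3, frames [8, 1, 4]
pos 12: 1 → hit
pos 13: 0 → miss, evict 8, frames [1, 4, 0]
At position 13, page 8 is evicted.

8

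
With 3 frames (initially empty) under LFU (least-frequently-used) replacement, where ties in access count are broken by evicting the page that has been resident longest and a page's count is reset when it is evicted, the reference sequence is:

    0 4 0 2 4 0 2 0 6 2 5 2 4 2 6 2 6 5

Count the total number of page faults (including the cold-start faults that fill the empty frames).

0 -> fault, frames (0)
4 -> fault, frames (0 4)
0 -> hit
2 -> fault, frames (0 4 2)
4 -> hit
0 -> hit
2 -> hit
0 -> hit
6 -> fault, evict 4, frames (0 2 6)
2 -> hit
5 -> fault, evict 6, frames (0 2 5)
2 -> hit
4 -> fault, evict 5, frames (0 2 4)
2 -> hit
6 -> fault, evict 4, frames (0 2 6)
2 -> hit
6 -> hit
5 -> fault, evict 6, frames (0 2 5)
Page faults: 8.

8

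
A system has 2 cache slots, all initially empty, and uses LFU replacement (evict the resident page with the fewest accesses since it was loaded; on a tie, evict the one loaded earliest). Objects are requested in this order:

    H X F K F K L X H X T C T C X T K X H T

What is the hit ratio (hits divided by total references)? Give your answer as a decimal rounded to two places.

H -> fault, frames [H]
X -> fault, frames [H, X]
F -> fault, evict H, frames [X, F]
K -> fault, evict X, frames [F, K]
F -> hit
K -> hit
L -> fault, evict F, frames [K, L]
X -> fault, evict L, frames [K, X]
H -> fault, evict X, frames [K, H]
X -> fault, evict H, frames [K, X]
T -> fault, evict X, frames [K, T]
C -> fault, evict T, frames [K, C]
T -> fault, evict C, frames [K, T]
C -> fault, evict T, frames [K, C]
X -> fault, evict C, frames [K, X]
T -> fault, evict X, frames [K, T]
K -> hit
X -> fault, evict T, frames [K, X]
H -> fault, evict X, frames [K, H]
T -> fault, evict H, frames [K, T]
Hits: 3 of 20 references → 3/20 = 0.1500.

0.15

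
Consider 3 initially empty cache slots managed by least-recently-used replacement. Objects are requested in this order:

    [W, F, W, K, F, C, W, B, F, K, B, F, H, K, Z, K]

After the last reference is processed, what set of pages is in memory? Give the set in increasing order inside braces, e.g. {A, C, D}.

W → miss, frames [W]
F → miss, frames [W, F]
W → hit
K → miss, frames [F, W, K]
F → hit
C → miss, evict W, frames [K, F, C]
W → miss, evict K, frames [F, C, W]
B → miss, evict F, frames [C, W, B]
F → miss, evict C, frames [W, B, F]
K → miss, evict W, frames [B, F, K]
B → hit
F → hit
H → miss, evict K, frames [B, F, H]
K → miss, evict B, frames [F, H, K]
Z → miss, evict F, frames [H, K, Z]
K → hit

{H, K, Z}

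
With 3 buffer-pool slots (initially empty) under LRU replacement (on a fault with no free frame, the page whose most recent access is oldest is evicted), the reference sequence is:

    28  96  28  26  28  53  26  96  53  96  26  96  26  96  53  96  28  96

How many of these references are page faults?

6

28 → fault, frames (28)
96 → fault, frames (28 96)
28 → hit
26 → fault, frames (96 28 26)
28 → hit
53 → fault, evict 96, frames (26 28 53)
26 → hit
96 → fault, evict 28, frames (53 26 96)
53 → hit
96 → hit
26 → hit
96 → hit
26 → hit
96 → hit
53 → hit
96 → hit
28 → fault, evict 26, frames (53 96 28)
96 → hit
Page faults: 6.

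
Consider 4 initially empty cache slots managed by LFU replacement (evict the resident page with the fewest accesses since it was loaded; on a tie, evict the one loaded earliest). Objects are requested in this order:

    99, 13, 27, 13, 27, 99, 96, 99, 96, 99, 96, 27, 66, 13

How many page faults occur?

99 → fault, frames {99}
13 → fault, frames {99,13}
27 → fault, frames {99,13,27}
13 → hit
27 → hit
99 → hit
96 → fault, frames {99,13,27,96}
99 → hit
96 → hit
99 → hit
96 → hit
27 → hit
66 → fault, evict 13, frames {99,27,96,66}
13 → fault, evict 66, frames {99,27,96,13}
Page faults: 6.

6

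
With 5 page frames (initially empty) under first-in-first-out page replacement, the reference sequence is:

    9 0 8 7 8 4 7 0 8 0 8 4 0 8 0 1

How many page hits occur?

10

9: miss, frames (9)
0: miss, frames (9 0)
8: miss, frames (9 0 8)
7: miss, frames (9 0 8 7)
8: hit
4: miss, frames (9 0 8 7 4)
7: hit
0: hit
8: hit
0: hit
8: hit
4: hit
0: hit
8: hit
0: hit
1: miss, evict 9, frames (0 8 7 4 1)
Hits: 10.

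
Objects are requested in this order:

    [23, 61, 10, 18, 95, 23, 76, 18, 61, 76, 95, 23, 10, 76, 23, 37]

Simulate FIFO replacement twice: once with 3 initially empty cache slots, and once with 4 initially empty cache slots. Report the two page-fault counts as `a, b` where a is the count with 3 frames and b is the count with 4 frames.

14, 10

3 frames: F F F F F F F F F . F F F F . F → 14 faults.
4 frames: F F F F F F F . F . . . F . . F → 10 faults.
10 < 14: adding a frame reduced faults, as is typical.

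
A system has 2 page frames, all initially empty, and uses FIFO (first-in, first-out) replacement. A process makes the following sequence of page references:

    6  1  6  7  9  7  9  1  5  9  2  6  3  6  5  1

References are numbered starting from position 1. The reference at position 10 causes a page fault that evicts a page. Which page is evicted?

1

pos 1: 6 → fault, frames {6}
pos 2: 1 → fault, frames {6,1}
pos 3: 6 → hit
pos 4: 7 → fault, evict 6, frames {1,7}
pos 5: 9 → fault, evict 1, frames {7,9}
pos 6: 7 → hit
pos 7: 9 → hit
pos 8: 1 → fault, evict 7, frames {9,1}
pos 9: 5 → fault, evict 9, frames {1,5}
pos 10: 9 → fault, evict 1, frames {5,9}
At position 10, page 1 is evicted.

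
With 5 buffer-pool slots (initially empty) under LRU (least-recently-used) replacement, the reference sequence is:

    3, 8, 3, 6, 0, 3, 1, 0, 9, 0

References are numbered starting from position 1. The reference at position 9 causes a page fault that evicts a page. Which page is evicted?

8

pos 1: 3 -> miss, frames (3)
pos 2: 8 -> miss, frames (3 8)
pos 3: 3 -> hit
pos 4: 6 -> miss, frames (8 3 6)
pos 5: 0 -> miss, frames (8 3 6 0)
pos 6: 3 -> hit
pos 7: 1 -> miss, frames (8 6 0 3 1)
pos 8: 0 -> hit
pos 9: 9 -> miss, evict 8, frames (6 3 1 0 9)
At position 9, page 8 is evicted.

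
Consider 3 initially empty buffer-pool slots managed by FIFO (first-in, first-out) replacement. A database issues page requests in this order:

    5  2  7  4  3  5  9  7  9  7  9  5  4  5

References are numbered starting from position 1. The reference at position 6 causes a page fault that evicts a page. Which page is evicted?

pos 1: 5: miss, frames (5)
pos 2: 2: miss, frames (5 2)
pos 3: 7: miss, frames (5 2 7)
pos 4: 4: miss, evict 5, frames (2 7 4)
pos 5: 3: miss, evict 2, frames (7 4 3)
pos 6: 5: miss, evict 7, frames (4 3 5)
At position 6, page 7 is evicted.

7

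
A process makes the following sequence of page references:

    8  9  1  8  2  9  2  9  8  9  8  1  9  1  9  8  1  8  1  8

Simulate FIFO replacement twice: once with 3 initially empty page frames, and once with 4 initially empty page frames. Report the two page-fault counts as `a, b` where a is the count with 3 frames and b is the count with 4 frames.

7, 4

3 frames: F F F . F . . . F F . F . . . . . . . . → 7 faults.
4 frames: F F F . F . . . . . . . . . . . . . . . → 4 faults.
4 < 7: adding a frame reduced faults, as is typical.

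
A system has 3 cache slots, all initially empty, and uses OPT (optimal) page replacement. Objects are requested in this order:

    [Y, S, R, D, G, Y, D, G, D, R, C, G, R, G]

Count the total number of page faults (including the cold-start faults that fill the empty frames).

7

Y: fault, frames [Y]
S: fault, frames [Y, S]
R: fault, frames [Y, S, R]
D: fault, evict S, frames [Y, R, D]
G: fault, evict R, frames [Y, D, G]
Y: hit
D: hit
G: hit
D: hit
R: fault, evict D, frames [Y, G, R]
C: fault, evict Y, frames [G, R, C]
G: hit
R: hit
G: hit
Page faults: 7.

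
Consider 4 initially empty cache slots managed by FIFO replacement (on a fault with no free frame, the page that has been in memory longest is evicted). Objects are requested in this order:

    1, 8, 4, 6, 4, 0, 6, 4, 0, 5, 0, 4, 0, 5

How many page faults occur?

6

1 → miss, frames {1}
8 → miss, frames {1,8}
4 → miss, frames {1,8,4}
6 → miss, frames {1,8,4,6}
4 → hit
0 → miss, evict 1, frames {8,4,6,0}
6 → hit
4 → hit
0 → hit
5 → miss, evict 8, frames {4,6,0,5}
0 → hit
4 → hit
0 → hit
5 → hit
Page faults: 6.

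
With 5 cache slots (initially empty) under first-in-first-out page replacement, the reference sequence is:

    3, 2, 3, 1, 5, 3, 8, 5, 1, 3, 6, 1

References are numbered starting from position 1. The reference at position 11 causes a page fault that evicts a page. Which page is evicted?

pos 1: 3 -> miss, frames {3}
pos 2: 2 -> miss, frames {3,2}
pos 3: 3 -> hit
pos 4: 1 -> miss, frames {3,2,1}
pos 5: 5 -> miss, frames {3,2,1,5}
pos 6: 3 -> hit
pos 7: 8 -> miss, frames {3,2,1,5,8}
pos 8: 5 -> hit
pos 9: 1 -> hit
pos 10: 3 -> hit
pos 11: 6 -> miss, evict 3, frames {2,1,5,8,6}
At position 11, page 3 is evicted.

3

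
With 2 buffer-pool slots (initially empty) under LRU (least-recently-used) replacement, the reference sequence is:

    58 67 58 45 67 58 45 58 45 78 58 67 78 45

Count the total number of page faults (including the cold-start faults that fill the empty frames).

58 → miss, frames (58)
67 → miss, frames (58 67)
58 → hit
45 → miss, evict 67, frames (58 45)
67 → miss, evict 58, frames (45 67)
58 → miss, evict 45, frames (67 58)
45 → miss, evict 67, frames (58 45)
58 → hit
45 → hit
78 → miss, evict 58, frames (45 78)
58 → miss, evict 45, frames (78 58)
67 → miss, evict 78, frames (58 67)
78 → miss, evict 58, frames (67 78)
45 → miss, evict 67, frames (78 45)
Page faults: 11.

11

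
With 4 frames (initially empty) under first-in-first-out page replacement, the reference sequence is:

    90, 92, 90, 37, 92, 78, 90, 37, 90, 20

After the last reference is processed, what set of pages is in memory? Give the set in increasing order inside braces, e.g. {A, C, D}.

{20, 37, 78, 92}

90 -> fault, frames (90)
92 -> fault, frames (90 92)
90 -> hit
37 -> fault, frames (90 92 37)
92 -> hit
78 -> fault, frames (90 92 37 78)
90 -> hit
37 -> hit
90 -> hit
20 -> fault, evict 90, frames (92 37 78 20)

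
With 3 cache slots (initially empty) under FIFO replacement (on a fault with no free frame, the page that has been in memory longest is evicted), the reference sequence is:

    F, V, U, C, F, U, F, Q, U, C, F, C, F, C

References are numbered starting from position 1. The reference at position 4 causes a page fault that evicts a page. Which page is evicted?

pos 1: F → miss, frames (F)
pos 2: V → miss, frames (F V)
pos 3: U → miss, frames (F V U)
pos 4: C → miss, evict F, frames (V U C)
At position 4, page F is evicted.

F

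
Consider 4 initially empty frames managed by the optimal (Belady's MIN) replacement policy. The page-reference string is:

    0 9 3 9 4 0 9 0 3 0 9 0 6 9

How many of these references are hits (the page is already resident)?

0 -> fault, frames [0]
9 -> fault, frames [0, 9]
3 -> fault, frames [0, 9, 3]
9 -> hit
4 -> fault, frames [0, 9, 3, 4]
0 -> hit
9 -> hit
0 -> hit
3 -> hit
0 -> hit
9 -> hit
0 -> hit
6 -> fault, evict 4, frames [0, 9, 3, 6]
9 -> hit
Hits: 9.

9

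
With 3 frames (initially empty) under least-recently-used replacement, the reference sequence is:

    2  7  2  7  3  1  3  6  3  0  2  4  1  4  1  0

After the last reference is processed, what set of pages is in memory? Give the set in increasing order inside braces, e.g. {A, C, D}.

{0, 1, 4}

2 -> miss, frames {2}
7 -> miss, frames {2,7}
2 -> hit
7 -> hit
3 -> miss, frames {2,7,3}
1 -> miss, evict 2, frames {7,3,1}
3 -> hit
6 -> miss, evict 7, frames {1,3,6}
3 -> hit
0 -> miss, evict 1, frames {6,3,0}
2 -> miss, evict 6, frames {3,0,2}
4 -> miss, evict 3, frames {0,2,4}
1 -> miss, evict 0, frames {2,4,1}
4 -> hit
1 -> hit
0 -> miss, evict 2, frames {4,1,0}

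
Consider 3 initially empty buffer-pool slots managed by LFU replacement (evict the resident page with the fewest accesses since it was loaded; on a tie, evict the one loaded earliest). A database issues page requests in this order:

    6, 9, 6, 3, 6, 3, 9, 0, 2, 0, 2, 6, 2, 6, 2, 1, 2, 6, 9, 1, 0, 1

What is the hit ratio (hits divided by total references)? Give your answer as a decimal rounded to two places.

6 -> miss, frames (6)
9 -> miss, frames (6 9)
6 -> hit
3 -> miss, frames (6 9 3)
6 -> hit
3 -> hit
9 -> hit
0 -> miss, evict 9, frames (6 3 0)
2 -> miss, evict 0, frames (6 3 2)
0 -> miss, evict 2, frames (6 3 0)
2 -> miss, evict 0, frames (6 3 2)
6 -> hit
2 -> hit
6 -> hit
2 -> hit
1 -> miss, evict 3, frames (6 2 1)
2 -> hit
6 -> hit
9 -> miss, evict 1, frames (6 2 9)
1 -> miss, evict 9, frames (6 2 1)
0 -> miss, evict 1, frames (6 2 0)
1 -> miss, evict 0, frames (6 2 1)
Hits: 10 of 22 references → 10/22 = 0.4545.

0.45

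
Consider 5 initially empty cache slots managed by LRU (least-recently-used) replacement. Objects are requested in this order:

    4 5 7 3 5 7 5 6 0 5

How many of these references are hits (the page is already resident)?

4

4 -> miss, frames {4}
5 -> miss, frames {4,5}
7 -> miss, frames {4,5,7}
3 -> miss, frames {4,5,7,3}
5 -> hit
7 -> hit
5 -> hit
6 -> miss, frames {4,3,7,5,6}
0 -> miss, evict 4, frames {3,7,5,6,0}
5 -> hit
Hits: 4.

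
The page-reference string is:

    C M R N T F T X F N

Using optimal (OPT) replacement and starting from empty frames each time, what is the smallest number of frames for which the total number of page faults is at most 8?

2

f=1: 10 faults
f=2: 8 faults
f=3: 7 faults
f=4: 7 faults
f=5: 7 faults
f=6: 7 faults
f=7: 7 faults
Smallest f with faults ≤ 8 is 2.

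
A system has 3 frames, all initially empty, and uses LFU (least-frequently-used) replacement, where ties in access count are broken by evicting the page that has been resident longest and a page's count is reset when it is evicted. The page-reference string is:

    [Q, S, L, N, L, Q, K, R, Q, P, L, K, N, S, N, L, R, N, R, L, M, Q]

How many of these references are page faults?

Q: miss, frames (Q)
S: miss, frames (Q S)
L: miss, frames (Q S L)
N: miss, evict Q, frames (S L N)
L: hit
Q: miss, evict S, frames (L N Q)
K: miss, evict N, frames (L Q K)
R: miss, evict Q, frames (L K R)
Q: miss, evict K, frames (L R Q)
P: miss, evict R, frames (L Q P)
L: hit
K: miss, evict Q, frames (L P K)
N: miss, evict P, frames (L K N)
S: miss, evict K, frames (L N S)
N: hit
L: hit
R: miss, evict S, frames (L N R)
N: hit
R: hit
L: hit
M: miss, evict R, frames (L N M)
Q: miss, evict M, frames (L N Q)
Page faults: 15.

15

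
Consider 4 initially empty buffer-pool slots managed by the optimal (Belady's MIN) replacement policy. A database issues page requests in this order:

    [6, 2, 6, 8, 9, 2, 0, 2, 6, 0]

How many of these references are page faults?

5

6 -> fault, frames (6)
2 -> fault, frames (6 2)
6 -> hit
8 -> fault, frames (6 2 8)
9 -> fault, frames (6 2 8 9)
2 -> hit
0 -> fault, evict 9, frames (6 2 8 0)
2 -> hit
6 -> hit
0 -> hit
Page faults: 5.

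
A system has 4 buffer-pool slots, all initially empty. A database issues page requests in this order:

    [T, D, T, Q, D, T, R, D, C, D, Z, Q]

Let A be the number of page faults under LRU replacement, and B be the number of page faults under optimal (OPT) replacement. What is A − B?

Under LRU: F F . F . . F . F . F F → 7 faults.
Under OPT: F F . F . . F . F . F . → 6 faults.
A − B = 7 − 6 = 1.

1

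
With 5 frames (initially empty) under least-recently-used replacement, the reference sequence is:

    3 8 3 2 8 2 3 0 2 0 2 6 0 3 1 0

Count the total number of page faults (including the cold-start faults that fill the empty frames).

6

3 -> fault, frames (3)
8 -> fault, frames (3 8)
3 -> hit
2 -> fault, frames (8 3 2)
8 -> hit
2 -> hit
3 -> hit
0 -> fault, frames (8 2 3 0)
2 -> hit
0 -> hit
2 -> hit
6 -> fault, frames (8 3 0 2 6)
0 -> hit
3 -> hit
1 -> fault, evict 8, frames (2 6 0 3 1)
0 -> hit
Page faults: 6.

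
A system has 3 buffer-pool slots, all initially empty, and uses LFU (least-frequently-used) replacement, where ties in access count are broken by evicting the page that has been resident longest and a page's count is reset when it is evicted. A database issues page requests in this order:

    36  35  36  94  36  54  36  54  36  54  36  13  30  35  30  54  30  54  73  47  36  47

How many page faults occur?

10

36 → fault, frames {36}
35 → fault, frames {36,35}
36 → hit
94 → fault, frames {36,35,94}
36 → hit
54 → fault, evict 35, frames {36,94,54}
36 → hit
54 → hit
36 → hit
54 → hit
36 → hit
13 → fault, evict 94, frames {36,54,13}
30 → fault, evict 13, frames {36,54,30}
35 → fault, evict 30, frames {36,54,35}
30 → fault, evict 35, frames {36,54,30}
54 → hit
30 → hit
54 → hit
73 → fault, evict 30, frames {36,54,73}
47 → fault, evict 73, frames {36,54,47}
36 → hit
47 → hit
Page faults: 10.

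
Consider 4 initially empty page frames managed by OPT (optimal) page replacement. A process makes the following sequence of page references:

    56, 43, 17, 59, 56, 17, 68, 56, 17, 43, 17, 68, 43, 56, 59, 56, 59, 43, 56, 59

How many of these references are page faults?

56: fault, frames {56}
43: fault, frames {56,43}
17: fault, frames {56,43,17}
59: fault, frames {56,43,17,59}
56: hit
17: hit
68: fault, evict 59, frames {56,43,17,68}
56: hit
17: hit
43: hit
17: hit
68: hit
43: hit
56: hit
59: fault, evict 68, frames {56,43,17,59}
56: hit
59: hit
43: hit
56: hit
59: hit
Page faults: 6.

6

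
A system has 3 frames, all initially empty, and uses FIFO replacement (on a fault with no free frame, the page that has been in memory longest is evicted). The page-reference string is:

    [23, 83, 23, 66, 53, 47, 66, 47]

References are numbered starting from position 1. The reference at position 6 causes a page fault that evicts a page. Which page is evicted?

pos 1: 23: miss, frames {23}
pos 2: 83: miss, frames {23,83}
pos 3: 23: hit
pos 4: 66: miss, frames {23,83,66}
pos 5: 53: miss, evict 23, frames {83,66,53}
pos 6: 47: miss, evict 83, frames {66,53,47}
At position 6, page 83 is evicted.

83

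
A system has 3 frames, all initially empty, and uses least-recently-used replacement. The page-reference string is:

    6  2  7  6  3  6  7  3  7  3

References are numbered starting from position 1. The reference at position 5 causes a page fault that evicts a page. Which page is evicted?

pos 1: 6 -> fault, frames (6)
pos 2: 2 -> fault, frames (6 2)
pos 3: 7 -> fault, frames (6 2 7)
pos 4: 6 -> hit
pos 5: 3 -> fault, evict 2, frames (7 6 3)
At position 5, page 2 is evicted.

2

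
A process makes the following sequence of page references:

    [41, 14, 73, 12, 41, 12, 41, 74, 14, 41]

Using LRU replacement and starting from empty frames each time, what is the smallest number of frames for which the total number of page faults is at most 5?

5

f=1: 10 faults
f=2: 8 faults
f=3: 7 faults
f=4: 6 faults
f=5: 5 faults
Smallest f with faults ≤ 5 is 5.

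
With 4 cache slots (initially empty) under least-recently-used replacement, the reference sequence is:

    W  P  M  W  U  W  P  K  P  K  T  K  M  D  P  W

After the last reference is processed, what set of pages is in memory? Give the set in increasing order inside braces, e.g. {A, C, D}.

{D, M, P, W}

W -> fault, frames [W]
P -> fault, frames [W, P]
M -> fault, frames [W, P, M]
W -> hit
U -> fault, frames [P, M, W, U]
W -> hit
P -> hit
K -> fault, evict M, frames [U, W, P, K]
P -> hit
K -> hit
T -> fault, evict U, frames [W, P, K, T]
K -> hit
M -> fault, evict W, frames [P, T, K, M]
D -> fault, evict P, frames [T, K, M, D]
P -> fault, evict T, frames [K, M, D, P]
W -> fault, evict K, frames [M, D, P, W]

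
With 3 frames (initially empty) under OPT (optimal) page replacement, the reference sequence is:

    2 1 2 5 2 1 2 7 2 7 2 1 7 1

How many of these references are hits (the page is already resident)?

2 → fault, frames [2]
1 → fault, frames [2, 1]
2 → hit
5 → fault, frames [2, 1, 5]
2 → hit
1 → hit
2 → hit
7 → fault, evict 5, frames [2, 1, 7]
2 → hit
7 → hit
2 → hit
1 → hit
7 → hit
1 → hit
Hits: 10.

10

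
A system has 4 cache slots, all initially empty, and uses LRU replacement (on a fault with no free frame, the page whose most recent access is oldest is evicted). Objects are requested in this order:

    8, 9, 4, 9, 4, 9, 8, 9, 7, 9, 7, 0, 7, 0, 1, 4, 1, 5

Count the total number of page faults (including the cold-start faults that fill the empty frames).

8

8 -> fault, frames {8}
9 -> fault, frames {8,9}
4 -> fault, frames {8,9,4}
9 -> hit
4 -> hit
9 -> hit
8 -> hit
9 -> hit
7 -> fault, frames {4,8,9,7}
9 -> hit
7 -> hit
0 -> fault, evict 4, frames {8,9,7,0}
7 -> hit
0 -> hit
1 -> fault, evict 8, frames {9,7,0,1}
4 -> fault, evict 9, frames {7,0,1,4}
1 -> hit
5 -> fault, evict 7, frames {0,4,1,5}
Page faults: 8.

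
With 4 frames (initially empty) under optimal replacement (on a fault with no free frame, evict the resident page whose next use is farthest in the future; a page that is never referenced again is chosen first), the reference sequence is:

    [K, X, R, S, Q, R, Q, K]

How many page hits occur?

K -> fault, frames (K)
X -> fault, frames (K X)
R -> fault, frames (K X R)
S -> fault, frames (K X R S)
Q -> fault, evict S, frames (K X R Q)
R -> hit
Q -> hit
K -> hit
Hits: 3.

3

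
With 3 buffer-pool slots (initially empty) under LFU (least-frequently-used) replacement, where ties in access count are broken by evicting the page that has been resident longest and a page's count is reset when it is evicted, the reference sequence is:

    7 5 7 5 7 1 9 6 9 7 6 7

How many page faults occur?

7 → miss, frames (7)
5 → miss, frames (7 5)
7 → hit
5 → hit
7 → hit
1 → miss, frames (7 5 1)
9 → miss, evict 1, frames (7 5 9)
6 → miss, evict 9, frames (7 5 6)
9 → miss, evict 6, frames (7 5 9)
7 → hit
6 → miss, evict 9, frames (7 5 6)
7 → hit
Page faults: 7.

7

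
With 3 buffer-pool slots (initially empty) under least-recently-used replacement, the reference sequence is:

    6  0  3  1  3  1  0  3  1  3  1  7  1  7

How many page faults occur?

5

6 -> fault, frames (6)
0 -> fault, frames (6 0)
3 -> fault, frames (6 0 3)
1 -> fault, evict 6, frames (0 3 1)
3 -> hit
1 -> hit
0 -> hit
3 -> hit
1 -> hit
3 -> hit
1 -> hit
7 -> fault, evict 0, frames (3 1 7)
1 -> hit
7 -> hit
Page faults: 5.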